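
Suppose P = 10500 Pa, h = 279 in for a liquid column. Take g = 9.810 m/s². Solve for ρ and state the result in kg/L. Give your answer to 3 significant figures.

0.151 kg/L

Solving P = ρ·g·h for ρ: ρ = P/(g·h).
P = 10500 Pa; h = 279 in = 7.087 m; g = 9.810 m/s².
ρ = 151.0 kg/m³
151.0 kg/m³ × (1 kg/L / 1000 kg/m³) = 0.1510 kg/L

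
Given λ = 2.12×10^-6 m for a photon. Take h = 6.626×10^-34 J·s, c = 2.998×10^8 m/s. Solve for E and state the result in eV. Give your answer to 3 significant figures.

0.585 eV

Directly: E = hc/λ.
λ = 2.12×10^-6 m; h = 6.626×10^-34 J·s; c = 2.998×10^8 m/s.
E = 9.370×10^-20 J  (the unit combination reduces to kg·m²/s² = J)
9.370×10^-20 J × (1 eV / 1.602×10^-19 J) = 0.5848 eV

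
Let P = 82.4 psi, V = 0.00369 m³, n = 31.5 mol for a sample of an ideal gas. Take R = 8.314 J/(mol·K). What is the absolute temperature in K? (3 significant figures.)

8.00 K

Solving PV = nRT for T: T = PV/(nR).
P = 82.4 psi = 5.681×10^5 Pa; V = 0.00369 m³; n = 31.5 mol; R = 8.314 J/(mol·K).
T = 8.005 K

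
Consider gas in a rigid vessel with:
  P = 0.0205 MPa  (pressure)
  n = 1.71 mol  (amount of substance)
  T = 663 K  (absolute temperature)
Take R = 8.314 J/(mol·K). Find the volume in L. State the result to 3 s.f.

460 L

Solving PV = nRT for V: V = nRT/P.
P = 0.0205 MPa = 20500 Pa; n = 1.71 mol; T = 663 K; R = 8.314 J/(mol·K).
V = 0.4598 m³
0.4598 m³ × (1 L / 0.001000 m³) = 459.8 L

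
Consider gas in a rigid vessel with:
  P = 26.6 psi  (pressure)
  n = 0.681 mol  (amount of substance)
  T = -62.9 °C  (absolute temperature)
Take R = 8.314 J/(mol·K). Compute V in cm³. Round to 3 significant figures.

6490 cm³

From the ideal-gas law: V = nRT/P.
P = 26.6 psi = 1.834×10^5 Pa; n = 0.681 mol; T = -62.9 °C = 210.2 K; R = 8.314 J/(mol·K).
V = 0.006491 m³
0.006491 m³ × (1 cm³ / 1.000×10^-6 m³) = 6491 cm³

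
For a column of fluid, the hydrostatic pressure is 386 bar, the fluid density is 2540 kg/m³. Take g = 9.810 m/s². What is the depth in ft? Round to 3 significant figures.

Rearranging: h = P/(ρ·g).
P = 386 bar = 3.860×10^7 Pa; ρ = 2540 kg/m³; g = 9.810 m/s².
h = 1549 m
1549 m × (1 ft / 0.3048 m) = 5082 ft

5080 ft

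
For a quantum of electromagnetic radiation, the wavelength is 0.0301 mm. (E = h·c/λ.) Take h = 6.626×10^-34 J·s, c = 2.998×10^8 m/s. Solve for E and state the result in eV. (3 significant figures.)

Directly: E = hc/λ.
λ = 0.0301 mm = 3.010×10^-5 m; h = 6.626×10^-34 J·s; c = 2.998×10^8 m/s.
E = 6.600×10^-21 J
6.600×10^-21 J × (1 eV / 1.602×10^-19 J) = 0.04119 eV

0.0412 eV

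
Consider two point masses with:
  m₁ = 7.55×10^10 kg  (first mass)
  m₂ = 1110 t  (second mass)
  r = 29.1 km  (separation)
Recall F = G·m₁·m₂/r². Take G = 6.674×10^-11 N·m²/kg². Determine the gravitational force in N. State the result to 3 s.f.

0.00660 N

From Newton's law of gravitation: F = Gm₁m₂/r².
m₁ = 7.55×10^10 kg; m₂ = 1110 t = 1.110×10^6 kg; r = 29.1 km = 29100 m; G = 6.674×10^-11 N·m²/kg².
F = 0.006605 N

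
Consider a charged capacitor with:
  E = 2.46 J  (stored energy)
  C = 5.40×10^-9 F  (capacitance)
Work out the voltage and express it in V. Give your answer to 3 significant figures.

Rearranging: V = √(2E/C).
E = 2.46 J; C = 5.40×10^-9 F.
V = 30185 V  (the unit combination reduces to kg·m²/(A·s³) = V)

30200 V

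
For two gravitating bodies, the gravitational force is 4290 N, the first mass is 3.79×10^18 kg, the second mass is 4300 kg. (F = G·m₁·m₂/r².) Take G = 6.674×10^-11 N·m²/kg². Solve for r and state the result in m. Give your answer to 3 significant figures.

15900 m

From Newton's law of gravitation: r = √(G·m₁m₂/F).
F = 4290 N; m₁ = 3.79×10^18 kg; m₂ = 4300 kg; G = 6.674×10^-11 N·m²/kg².
r = 15923 m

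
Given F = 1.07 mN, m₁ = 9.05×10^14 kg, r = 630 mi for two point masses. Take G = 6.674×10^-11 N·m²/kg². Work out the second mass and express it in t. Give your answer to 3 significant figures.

18.2 t

From Newton's law of gravitation: m₂ = F·r²/(G·m₁).
F = 1.07 mN = 0.001070 N; m₁ = 9.05×10^14 kg; r = 630 mi = 1.014×10^6 m; G = 6.674×10^-11 N·m²/kg².
m₂ = 18211 kg
18211 kg × (1 t / 1000 kg) = 18.21 t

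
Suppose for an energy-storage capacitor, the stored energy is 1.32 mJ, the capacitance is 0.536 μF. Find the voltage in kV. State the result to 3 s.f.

Rearranging E = ½C·V² for V: V = √(2E/C).
E = 1.32 mJ = 0.001320 J; C = 0.536 μF = 5.360×10^-7 F.
V = 70.18 V
70.18 V × (1 kV / 1000 V) = 0.07018 kV

0.0702 kV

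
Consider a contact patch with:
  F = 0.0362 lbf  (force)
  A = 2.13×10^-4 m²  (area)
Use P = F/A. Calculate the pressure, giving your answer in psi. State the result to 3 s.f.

P is given directly by: P = F/A.
F = 0.0362 lbf = 0.1610 N; A = 2.13×10^-4 m².
P = 756.0 Pa
756.0 Pa × (1 psi / 6895 Pa) = 0.1096 psi

0.110 psi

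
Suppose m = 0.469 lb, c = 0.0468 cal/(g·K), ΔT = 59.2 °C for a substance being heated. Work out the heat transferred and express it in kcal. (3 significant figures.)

Q is given directly by: Q = mcΔT.
m = 0.469 lb = 0.2127 kg; c = 0.0468 cal/(g·K) = 195.8 J/(kg·K); ΔT = 59.2 °C = 59.20 K.
Q = 2466 J
2466 J × (1 kcal / 4184 J) = 0.5894 kcal

0.589 kcal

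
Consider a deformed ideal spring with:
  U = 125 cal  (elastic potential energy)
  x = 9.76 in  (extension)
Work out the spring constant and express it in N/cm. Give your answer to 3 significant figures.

Rearranging: k = 2U/x².
U = 125 cal = 523.0 J; x = 9.76 in = 0.2479 m.
k = 17020 N/m
17020 N/m × (1 N/cm / 100.0 N/m) = 170.2 N/cm

170 N/cm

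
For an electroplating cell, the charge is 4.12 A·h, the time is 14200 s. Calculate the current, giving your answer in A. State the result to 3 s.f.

Solving q = I·t for I: I = q/t.
q = 4.12 A·h = 14832 C; t = 14200 s.
I = 1.045 A

1.04 A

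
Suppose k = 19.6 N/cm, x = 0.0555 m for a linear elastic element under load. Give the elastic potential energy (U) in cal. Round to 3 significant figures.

U is given directly by: U = ½kx².
k = 19.6 N/cm = 1960 N/m; x = 0.0555 m.
U = 3.019 J
3.019 J × (1 cal / 4.184 J) = 0.7215 cal

0.721 cal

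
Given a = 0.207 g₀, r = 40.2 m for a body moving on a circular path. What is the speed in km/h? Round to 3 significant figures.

32.5 km/h

Solving a = v²/r for v: v = √(a·r).
a = 0.207 g₀ = 2.030 m/s²; r = 40.2 m.
v = 9.034 m/s
9.034 m/s × (1 km/h / 0.2778 m/s) = 32.52 km/h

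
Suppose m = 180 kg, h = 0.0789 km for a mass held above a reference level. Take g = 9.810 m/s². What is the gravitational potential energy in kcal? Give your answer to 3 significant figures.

33.3 kcal

Directly: PE = mgh.
m = 180 kg; h = 0.0789 km = 78.90 m; g = 9.810 m/s².
PE = 1.393×10^5 J
1.393×10^5 J × (1 kcal / 4184 J) = 33.30 kcal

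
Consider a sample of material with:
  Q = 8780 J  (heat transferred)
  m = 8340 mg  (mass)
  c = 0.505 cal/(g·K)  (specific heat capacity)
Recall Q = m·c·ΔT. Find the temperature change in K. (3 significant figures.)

Rearranging: ΔT = Q/(m·c).
Q = 8780 J; m = 8340 mg = 0.008340 kg; c = 0.505 cal/(g·K) = 2113 J/(kg·K).
ΔT = 498.2 K

498 K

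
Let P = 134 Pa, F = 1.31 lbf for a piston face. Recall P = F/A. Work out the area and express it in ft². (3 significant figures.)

Rearranging: A = F/P.
P = 134 Pa; F = 1.31 lbf = 5.827 N.
A = 0.04349 m²
0.04349 m² × (1 ft² / 0.09290 m²) = 0.4681 ft²

0.468 ft²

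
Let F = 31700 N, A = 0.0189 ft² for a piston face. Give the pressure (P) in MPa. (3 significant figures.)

18.1 MPa

P is given directly by: P = F/A.
F = 31700 N; A = 0.0189 ft² = 0.001756 m².
P = 1.805×10^7 Pa
1.805×10^7 Pa × (1 MPa / 1.000×10^6 Pa) = 18.05 MPa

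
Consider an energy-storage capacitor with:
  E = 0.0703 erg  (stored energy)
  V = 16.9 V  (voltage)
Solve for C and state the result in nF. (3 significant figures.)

0.0492 nF

Solving E = ½C·V² for C: C = 2E/V².
E = 0.0703 erg = 7.030×10^-9 J; V = 16.9 V.
C = 4.923×10^-11 F
4.923×10^-11 F × (1 nF / 1.000×10^-9 F) = 0.04923 nF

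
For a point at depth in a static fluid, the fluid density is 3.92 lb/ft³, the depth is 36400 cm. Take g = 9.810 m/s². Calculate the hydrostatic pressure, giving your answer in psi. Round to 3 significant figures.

32.5 psi

P is given directly by: P = ρgh.
ρ = 3.92 lb/ft³ = 62.79 kg/m³; h = 36400 cm = 364.0 m; g = 9.810 m/s².
P = 2.242×10^5 Pa
2.242×10^5 Pa × (1 psi / 6895 Pa) = 32.52 psi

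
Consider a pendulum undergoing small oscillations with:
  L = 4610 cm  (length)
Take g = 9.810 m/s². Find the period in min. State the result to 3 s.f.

Directly: T = 2π√(L/g).
L = 4610 cm = 46.10 m; g = 9.810 m/s².
T = 13.62 s
13.62 s × (1 min / 60.00 s) = 0.2270 min

0.227 min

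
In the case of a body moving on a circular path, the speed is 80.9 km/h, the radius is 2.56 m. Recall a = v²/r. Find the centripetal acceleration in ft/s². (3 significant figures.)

647 ft/s²

Directly: a = v²/r.
v = 80.9 km/h = 22.47 m/s; r = 2.56 m.
a = 197.3 m/s²
197.3 m/s² × (1 ft/s² / 0.3048 m/s²) = 647.2 ft/s²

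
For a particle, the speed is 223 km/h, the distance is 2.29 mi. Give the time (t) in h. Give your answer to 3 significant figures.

0.0165 h

Solving v = d/t for t: t = d/v.
v = 223 km/h = 61.94 m/s; d = 2.29 mi = 3685 m.
t = 59.50 s
59.50 s × (1 h / 3600 s) = 0.01653 h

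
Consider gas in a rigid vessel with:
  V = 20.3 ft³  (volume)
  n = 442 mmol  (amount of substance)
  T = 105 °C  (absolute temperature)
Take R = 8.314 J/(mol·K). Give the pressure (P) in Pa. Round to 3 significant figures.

Directly: P = nRT/V.
V = 20.3 ft³ = 0.5748 m³; n = 442 mmol = 0.4420 mol; T = 105 °C = 378.1 K; R = 8.314 J/(mol·K).
P = 2417 Pa  (the unit combination reduces to kg/(m·s²) = Pa)

2420 Pa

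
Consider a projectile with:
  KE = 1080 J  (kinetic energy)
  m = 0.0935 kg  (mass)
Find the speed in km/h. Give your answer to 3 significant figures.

Rearranging: v = √(2·KE/m).
KE = 1080 J; m = 0.0935 kg.
v = 152.0 m/s
152.0 m/s × (1 km/h / 0.2778 m/s) = 547.2 km/h

547 km/h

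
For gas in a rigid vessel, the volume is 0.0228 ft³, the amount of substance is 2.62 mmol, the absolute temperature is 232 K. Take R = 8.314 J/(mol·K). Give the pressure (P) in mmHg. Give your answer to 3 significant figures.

From the ideal-gas law: P = nRT/V.
V = 0.0228 ft³ = 6.456×10^-4 m³; n = 2.62 mmol = 0.002620 mol; T = 232 K; R = 8.314 J/(mol·K).
P = 7827 Pa
7827 Pa × (1 mmHg / 133.3 Pa) = 58.71 mmHg

58.7 mmHg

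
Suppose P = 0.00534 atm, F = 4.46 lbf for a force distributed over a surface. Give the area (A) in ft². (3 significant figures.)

0.395 ft²

Solving P = F/A for A: A = F/P.
P = 0.00534 atm = 541.1 Pa; F = 4.46 lbf = 19.84 N.
A = 0.03667 m²
0.03667 m² × (1 ft² / 0.09290 m²) = 0.3947 ft²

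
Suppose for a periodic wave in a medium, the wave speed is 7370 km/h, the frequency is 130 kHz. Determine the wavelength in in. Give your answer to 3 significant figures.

0.620 in

Rearranging v = f·λ for λ: λ = v/f.
v = 7370 km/h = 2047 m/s; f = 130 kHz = 1.300×10^5 Hz.
λ = 0.01575 m
0.01575 m × (1 in / 0.02540 m) = 0.6200 in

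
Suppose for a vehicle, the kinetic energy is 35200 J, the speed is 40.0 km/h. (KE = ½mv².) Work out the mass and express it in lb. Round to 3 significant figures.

Rearranging KE = ½mv² for m: m = 2·KE/v².
KE = 35200 J; v = 40.0 km/h = 11.11 m/s.
m = 570.2 kg
570.2 kg × (1 lb / 0.4536 kg) = 1257 lb

1260 lb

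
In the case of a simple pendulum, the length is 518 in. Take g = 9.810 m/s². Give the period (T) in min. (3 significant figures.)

T is given directly by: T = 2π√(L/g).
L = 518 in = 13.16 m; g = 9.810 m/s².
T = 7.277 s
7.277 s × (1 min / 60.00 s) = 0.1213 min

0.121 min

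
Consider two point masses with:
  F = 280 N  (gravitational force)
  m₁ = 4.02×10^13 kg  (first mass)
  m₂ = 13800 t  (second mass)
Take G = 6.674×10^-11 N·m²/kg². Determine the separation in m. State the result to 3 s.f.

Solving F = G·m₁·m₂/r² for r: r = √(G·m₁m₂/F).
F = 280 N; m₁ = 4.02×10^13 kg; m₂ = 13800 t = 1.380×10^7 kg; G = 6.674×10^-11 N·m²/kg².
r = 11499 m

11500 m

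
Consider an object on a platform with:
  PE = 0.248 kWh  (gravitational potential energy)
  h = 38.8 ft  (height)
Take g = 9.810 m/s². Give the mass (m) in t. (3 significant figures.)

Rearranging: m = PE/(g·h).
PE = 0.248 kWh = 8.928×10^5 J; h = 38.8 ft = 11.83 m; g = 9.810 m/s².
m = 7696 kg
7696 kg × (1 t / 1000 kg) = 7.696 t

7.70 t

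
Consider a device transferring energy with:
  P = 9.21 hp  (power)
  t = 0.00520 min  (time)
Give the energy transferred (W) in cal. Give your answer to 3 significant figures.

512 cal

Rearranging: W = P·t.
P = 9.21 hp = 6868 W; t = 0.00520 min = 0.3120 s.
W = 2143 J
2143 J × (1 cal / 4.184 J) = 512.1 cal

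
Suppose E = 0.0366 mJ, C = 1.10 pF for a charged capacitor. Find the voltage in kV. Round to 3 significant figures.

8.16 kV

Rearranging E = ½C·V² for V: V = √(2E/C).
E = 0.0366 mJ = 3.660×10^-5 J; C = 1.10 pF = 1.100×10^-12 F.
V = 8158 V  (the unit combination reduces to kg·m²/(A·s³) = V)
8158 V × (1 kV / 1000 V) = 8.158 kV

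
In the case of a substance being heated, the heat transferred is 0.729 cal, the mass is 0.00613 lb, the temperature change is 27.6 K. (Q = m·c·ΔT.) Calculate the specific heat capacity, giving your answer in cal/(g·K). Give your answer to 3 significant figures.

Rearranging Q = m·c·ΔT for c: c = Q/(m·ΔT).
Q = 0.729 cal = 3.050 J; m = 0.00613 lb = 0.002781 kg; ΔT = 27.6 K.
c = 39.75 J/(kg·K)
39.75 J/(kg·K) × (1 cal/(g·K) / 4184 J/(kg·K)) = 0.009499 cal/(g·K)

0.00950 cal/(g·K)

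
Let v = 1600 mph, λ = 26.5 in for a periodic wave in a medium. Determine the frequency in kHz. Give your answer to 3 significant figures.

Rearranging: f = v/λ.
v = 1600 mph = 715.3 m/s; λ = 26.5 in = 0.6731 m.
f = 1063 Hz
1063 Hz × (1 kHz / 1000 Hz) = 1.063 kHz

1.06 kHz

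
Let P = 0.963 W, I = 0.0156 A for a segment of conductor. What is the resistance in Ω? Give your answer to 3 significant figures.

3960 Ω

Rearranging P = I²R for R: R = P/I².
P = 0.963 W; I = 0.0156 A.
R = 3957 Ω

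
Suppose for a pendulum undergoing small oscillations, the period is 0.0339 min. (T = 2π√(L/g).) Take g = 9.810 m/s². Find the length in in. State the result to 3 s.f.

Rearranging T = 2π√(L/g) for L: L = g·(T/2π)².
T = 0.0339 min = 2.034 s; g = 9.810 m/s².
L = 1.028 m
1.028 m × (1 in / 0.02540 m) = 40.47 in

40.5 in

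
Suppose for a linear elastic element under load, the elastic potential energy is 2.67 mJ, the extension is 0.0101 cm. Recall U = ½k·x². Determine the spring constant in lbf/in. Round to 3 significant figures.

2990 lbf/in

Rearranging U = ½k·x² for k: k = 2U/x².
U = 2.67 mJ = 0.002670 J; x = 0.0101 cm = 1.010×10^-4 m.
k = 5.235×10^5 N/m
5.235×10^5 N/m × (1 lbf/in / 175.1 N/m) = 2989 lbf/in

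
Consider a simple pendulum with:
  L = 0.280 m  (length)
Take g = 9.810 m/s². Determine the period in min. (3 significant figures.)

0.0177 min

T is given directly by: T = 2π√(L/g).
L = 0.280 m; g = 9.810 m/s².
T = 1.062 s
1.062 s × (1 min / 60.00 s) = 0.01769 min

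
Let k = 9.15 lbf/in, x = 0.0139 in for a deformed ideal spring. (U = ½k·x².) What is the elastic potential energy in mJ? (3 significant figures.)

0.0999 mJ

U is given directly by: U = ½kx².
k = 9.15 lbf/in = 1602 N/m; x = 0.0139 in = 3.531×10^-4 m.
U = 9.987×10^-5 J
9.987×10^-5 J × (1 mJ / 0.001000 J) = 0.09987 mJ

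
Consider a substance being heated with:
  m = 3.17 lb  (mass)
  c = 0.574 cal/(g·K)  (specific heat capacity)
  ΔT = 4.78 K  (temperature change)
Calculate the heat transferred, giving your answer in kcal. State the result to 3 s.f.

3.95 kcal

Q is given directly by: Q = mcΔT.
m = 3.17 lb = 1.438 kg; c = 0.574 cal/(g·K) = 2402 J/(kg·K); ΔT = 4.78 K.
Q = 16507 J
16507 J × (1 kcal / 4184 J) = 3.945 kcal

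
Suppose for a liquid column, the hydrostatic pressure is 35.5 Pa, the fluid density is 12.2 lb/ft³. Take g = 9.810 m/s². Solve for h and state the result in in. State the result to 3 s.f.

Rearranging P = ρ·g·h for h: h = P/(ρ·g).
P = 35.5 Pa; ρ = 12.2 lb/ft³ = 195.4 kg/m³; g = 9.810 m/s².
h = 0.01852 m
0.01852 m × (1 in / 0.02540 m) = 0.7290 in

0.729 in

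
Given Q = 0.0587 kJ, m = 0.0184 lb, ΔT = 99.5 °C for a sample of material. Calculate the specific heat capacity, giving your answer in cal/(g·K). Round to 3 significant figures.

Solving Q = m·c·ΔT for c: c = Q/(m·ΔT).
Q = 0.0587 kJ = 58.70 J; m = 0.0184 lb = 0.008346 kg; ΔT = 99.5 °C = 99.50 K.
c = 70.69 J/(kg·K)
70.69 J/(kg·K) × (1 cal/(g·K) / 4184 J/(kg·K)) = 0.01689 cal/(g·K)

0.0169 cal/(g·K)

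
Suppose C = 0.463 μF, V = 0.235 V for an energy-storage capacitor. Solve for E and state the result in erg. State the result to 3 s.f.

0.128 erg

E is given directly by: E = ½CV².
C = 0.463 μF = 4.630×10^-7 F; V = 0.235 V.
E = 1.278×10^-8 J
1.278×10^-8 J × (1 erg / 1.000×10^-7 J) = 0.1278 erg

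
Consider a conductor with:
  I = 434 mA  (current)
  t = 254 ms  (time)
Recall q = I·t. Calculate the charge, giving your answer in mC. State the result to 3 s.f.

110 mC

q is given directly by: q = It.
I = 434 mA = 0.4340 A; t = 254 ms = 0.2540 s.
q = 0.1102 C  (the unit combination reduces to A·s = C)
0.1102 C × (1 mC / 0.001000 C) = 110.2 mC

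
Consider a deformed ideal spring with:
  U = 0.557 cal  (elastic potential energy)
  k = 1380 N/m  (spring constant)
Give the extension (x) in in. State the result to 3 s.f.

2.29 in

Rearranging: x = √(2U/k).
U = 0.557 cal = 2.330 J; k = 1380 N/m.
x = 0.05812 m
0.05812 m × (1 in / 0.02540 m) = 2.288 in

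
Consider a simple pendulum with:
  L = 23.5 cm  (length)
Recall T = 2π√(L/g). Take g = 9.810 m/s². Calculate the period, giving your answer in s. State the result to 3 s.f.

0.972 s

Directly: T = 2π√(L/g).
L = 23.5 cm = 0.2350 m; g = 9.810 m/s².
T = 0.9725 s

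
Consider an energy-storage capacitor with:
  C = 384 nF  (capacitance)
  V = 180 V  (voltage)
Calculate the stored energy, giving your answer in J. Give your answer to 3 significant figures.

E is given directly by: E = ½CV².
C = 384 nF = 3.840×10^-7 F; V = 180 V.
E = 0.006221 J  (the unit combination reduces to kg·m²/s² = J)

0.00622 J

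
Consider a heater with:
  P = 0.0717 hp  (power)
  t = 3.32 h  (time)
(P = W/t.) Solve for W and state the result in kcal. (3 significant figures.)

153 kcal

Rearranging: W = P·t.
P = 0.0717 hp = 53.47 W; t = 3.32 h = 11952 s.
W = 6.390×10^5 J
6.390×10^5 J × (1 kcal / 4184 J) = 152.7 kcal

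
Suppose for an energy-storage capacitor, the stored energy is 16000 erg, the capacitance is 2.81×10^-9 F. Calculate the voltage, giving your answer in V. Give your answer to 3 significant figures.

1070 V

Solving E = ½C·V² for V: V = √(2E/C).
E = 16000 erg = 0.001600 J; C = 2.81×10^-9 F.
V = 1067 V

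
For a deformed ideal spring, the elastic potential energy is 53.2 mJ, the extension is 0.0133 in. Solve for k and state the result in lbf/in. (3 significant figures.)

5320 lbf/in

Rearranging U = ½k·x² for k: k = 2U/x².
U = 53.2 mJ = 0.05320 J; x = 0.0133 in = 3.378×10^-4 m.
k = 9.323×10^5 N/m
9.323×10^5 N/m × (1 lbf/in / 175.1 N/m) = 5324 lbf/in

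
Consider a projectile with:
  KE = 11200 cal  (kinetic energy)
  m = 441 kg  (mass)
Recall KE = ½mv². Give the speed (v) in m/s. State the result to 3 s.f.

14.6 m/s

Rearranging: v = √(2·KE/m).
KE = 11200 cal = 46861 J; m = 441 kg.
v = 14.58 m/s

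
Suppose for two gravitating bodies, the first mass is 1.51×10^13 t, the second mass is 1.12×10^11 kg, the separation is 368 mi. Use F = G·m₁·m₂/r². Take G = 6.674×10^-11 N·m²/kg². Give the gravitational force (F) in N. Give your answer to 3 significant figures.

3.22×10^5 N

From Newton's law of gravitation: F = Gm₁m₂/r².
m₁ = 1.51×10^13 t = 1.510×10^16 kg; m₂ = 1.12×10^11 kg; r = 368 mi = 5.922×10^5 m; G = 6.674×10^-11 N·m²/kg².
F = 3.218×10^5 N  (the unit combination reduces to kg·m/s² = N)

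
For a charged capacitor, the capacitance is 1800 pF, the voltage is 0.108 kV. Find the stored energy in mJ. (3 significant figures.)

E is given directly by: E = ½CV².
C = 1800 pF = 1.800×10^-9 F; V = 0.108 kV = 108.0 V.
E = 1.050×10^-5 J  (the unit combination reduces to kg·m²/s² = J)
1.050×10^-5 J × (1 mJ / 0.001000 J) = 0.01050 mJ

0.0105 mJ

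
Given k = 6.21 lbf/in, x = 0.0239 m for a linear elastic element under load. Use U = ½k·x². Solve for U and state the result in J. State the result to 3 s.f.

Directly: U = ½kx².
k = 6.21 lbf/in = 1088 N/m; x = 0.0239 m.
U = 0.3106 J

0.311 J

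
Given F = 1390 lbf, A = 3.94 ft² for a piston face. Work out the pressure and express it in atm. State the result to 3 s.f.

P is given directly by: P = F/A.
F = 1390 lbf = 6183 N; A = 3.94 ft² = 0.3660 m².
P = 16892 Pa
16892 Pa × (1 atm / 1.013×10^5 Pa) = 0.1667 atm

0.167 atm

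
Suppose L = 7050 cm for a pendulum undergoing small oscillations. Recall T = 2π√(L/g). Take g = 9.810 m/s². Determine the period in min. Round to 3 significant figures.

Directly: T = 2π√(L/g).
L = 7050 cm = 70.50 m; g = 9.810 m/s².
T = 16.84 s
16.84 s × (1 min / 60.00 s) = 0.2807 min

0.281 min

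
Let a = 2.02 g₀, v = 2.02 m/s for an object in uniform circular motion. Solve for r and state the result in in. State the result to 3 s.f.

Rearranging: r = v²/a.
a = 2.02 g₀ = 19.81 m/s²; v = 2.02 m/s.
r = 0.2060 m
0.2060 m × (1 in / 0.02540 m) = 8.110 in

8.11 in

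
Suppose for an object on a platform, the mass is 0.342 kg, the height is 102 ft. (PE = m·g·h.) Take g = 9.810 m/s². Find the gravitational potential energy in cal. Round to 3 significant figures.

Directly: PE = mgh.
m = 0.342 kg; h = 102 ft = 31.09 m; g = 9.810 m/s².
PE = 104.3 J
104.3 J × (1 cal / 4.184 J) = 24.93 cal

24.9 cal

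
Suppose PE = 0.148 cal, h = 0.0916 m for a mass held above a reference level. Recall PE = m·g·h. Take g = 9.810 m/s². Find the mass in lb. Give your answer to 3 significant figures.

Solving PE = m·g·h for m: m = PE/(g·h).
PE = 0.148 cal = 0.6192 J; h = 0.0916 m; g = 9.810 m/s².
m = 0.6891 kg
0.6891 kg × (1 lb / 0.4536 kg) = 1.519 lb

1.52 lb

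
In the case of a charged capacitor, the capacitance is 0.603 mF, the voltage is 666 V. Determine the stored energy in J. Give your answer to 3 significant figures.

134 J

E is given directly by: E = ½CV².
C = 0.603 mF = 6.030×10^-4 F; V = 666 V.
E = 133.7 J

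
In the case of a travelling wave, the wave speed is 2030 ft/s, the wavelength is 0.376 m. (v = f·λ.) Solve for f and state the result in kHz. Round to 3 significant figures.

1.65 kHz

Solving v = f·λ for f: f = v/λ.
v = 2030 ft/s = 618.7 m/s; λ = 0.376 m.
f = 1646 Hz
1646 Hz × (1 kHz / 1000 Hz) = 1.646 kHz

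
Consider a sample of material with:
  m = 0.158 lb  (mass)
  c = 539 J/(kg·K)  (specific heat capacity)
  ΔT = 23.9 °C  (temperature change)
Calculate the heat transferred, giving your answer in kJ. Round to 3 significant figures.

0.923 kJ

Directly: Q = mcΔT.
m = 0.158 lb = 0.07167 kg; c = 539 J/(kg·K); ΔT = 23.9 °C = 23.90 K.
Q = 923.2 J  (the unit combination reduces to kg·m²/s² = J)
923.2 J × (1 kJ / 1000 J) = 0.9232 kJ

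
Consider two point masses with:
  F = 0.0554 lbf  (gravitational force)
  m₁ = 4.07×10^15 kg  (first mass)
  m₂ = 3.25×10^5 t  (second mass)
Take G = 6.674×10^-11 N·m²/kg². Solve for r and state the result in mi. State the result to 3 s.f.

From Newton's law of gravitation: r = √(G·m₁m₂/F).
F = 0.0554 lbf = 0.2464 N; m₁ = 4.07×10^15 kg; m₂ = 3.25×10^5 t = 3.250×10^8 kg; G = 6.674×10^-11 N·m²/kg².
r = 1.893×10^7 m
1.893×10^7 m × (1 mi / 1609 m) = 11761 mi

11800 mi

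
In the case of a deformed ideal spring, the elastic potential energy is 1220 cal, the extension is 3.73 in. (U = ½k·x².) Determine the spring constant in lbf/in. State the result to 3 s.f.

Rearranging U = ½k·x² for k: k = 2U/x².
U = 1220 cal = 5104 J; x = 3.73 in = 0.09474 m.
k = 1.137×10^6 N/m
1.137×10^6 N/m × (1 lbf/in / 175.1 N/m) = 6494 lbf/in

6490 lbf/in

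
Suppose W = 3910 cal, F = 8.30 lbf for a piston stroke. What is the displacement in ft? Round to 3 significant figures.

1450 ft

Rearranging: d = W/F.
W = 3910 cal = 16359 J; F = 8.30 lbf = 36.92 N.
d = 443.1 m
443.1 m × (1 ft / 0.3048 m) = 1454 ft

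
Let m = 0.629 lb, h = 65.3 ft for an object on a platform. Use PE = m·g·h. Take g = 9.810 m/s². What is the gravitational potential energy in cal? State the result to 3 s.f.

Directly: PE = mgh.
m = 0.629 lb = 0.2853 kg; h = 65.3 ft = 19.90 m; g = 9.810 m/s².
PE = 55.71 J
55.71 J × (1 cal / 4.184 J) = 13.31 cal

13.3 cal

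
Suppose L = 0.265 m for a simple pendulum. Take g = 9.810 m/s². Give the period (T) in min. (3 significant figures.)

0.0172 min

T is given directly by: T = 2π√(L/g).
L = 0.265 m; g = 9.810 m/s².
T = 1.033 s
1.033 s × (1 min / 60.00 s) = 0.01721 min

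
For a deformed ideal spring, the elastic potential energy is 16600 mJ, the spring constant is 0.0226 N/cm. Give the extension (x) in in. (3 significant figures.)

Solving U = ½k·x² for x: x = √(2U/k).
U = 16600 mJ = 16.60 J; k = 0.0226 N/cm = 2.260 N/m.
x = 3.833 m
3.833 m × (1 in / 0.02540 m) = 150.9 in

151 in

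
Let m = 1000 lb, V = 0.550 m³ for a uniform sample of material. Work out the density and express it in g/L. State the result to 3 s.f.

825 g/L

ρ is given directly by: ρ = m/V.
m = 1000 lb = 453.6 kg; V = 0.550 m³.
ρ = 824.7 kg/m³
Since 1 g/L = 1 kg/m³, 824.7 g/L.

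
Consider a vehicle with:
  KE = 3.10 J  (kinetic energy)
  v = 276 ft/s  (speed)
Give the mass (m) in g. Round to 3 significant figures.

0.876 g

Rearranging KE = ½mv² for m: m = 2·KE/v².
KE = 3.10 J; v = 276 ft/s = 84.12 m/s.
m = 8.761×10^-4 kg
8.761×10^-4 kg × (1 g / 0.001000 kg) = 0.8761 g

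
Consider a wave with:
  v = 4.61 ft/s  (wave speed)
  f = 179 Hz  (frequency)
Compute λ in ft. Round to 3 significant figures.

Rearranging v = f·λ for λ: λ = v/f.
v = 4.61 ft/s = 1.405 m/s; f = 179 Hz.
λ = 0.007850 m
0.007850 m × (1 ft / 0.3048 m) = 0.02575 ft

0.0258 ft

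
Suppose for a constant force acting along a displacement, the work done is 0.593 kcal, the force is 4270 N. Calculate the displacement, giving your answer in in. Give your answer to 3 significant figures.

Solving W = F·d for d: d = W/F.
W = 0.593 kcal = 2481 J; F = 4270 N.
d = 0.5811 m
0.5811 m × (1 in / 0.02540 m) = 22.88 in

22.9 in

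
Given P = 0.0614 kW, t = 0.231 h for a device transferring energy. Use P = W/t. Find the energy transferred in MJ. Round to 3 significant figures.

0.0511 MJ

Solving P = W/t for W: W = P·t.
P = 0.0614 kW = 61.40 W; t = 0.231 h = 831.6 s.
W = 51060 J
51060 J × (1 MJ / 1.000×10^6 J) = 0.05106 MJ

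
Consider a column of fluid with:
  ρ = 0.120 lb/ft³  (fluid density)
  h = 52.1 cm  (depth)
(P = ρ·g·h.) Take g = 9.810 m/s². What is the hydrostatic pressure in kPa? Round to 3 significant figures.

Directly: P = ρgh.
ρ = 0.120 lb/ft³ = 1.922 kg/m³; h = 52.1 cm = 0.5210 m; g = 9.810 m/s².
P = 9.824 Pa  (the unit combination reduces to kg/(m·s²) = Pa)
9.824 Pa × (1 kPa / 1000 Pa) = 0.009824 kPa

0.00982 kPa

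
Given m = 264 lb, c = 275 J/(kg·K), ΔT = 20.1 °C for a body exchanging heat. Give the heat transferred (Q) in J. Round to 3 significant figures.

6.62×10^5 J

Directly: Q = mcΔT.
m = 264 lb = 119.7 kg; c = 275 J/(kg·K); ΔT = 20.1 °C = 20.10 K.
Q = 6.619×10^5 J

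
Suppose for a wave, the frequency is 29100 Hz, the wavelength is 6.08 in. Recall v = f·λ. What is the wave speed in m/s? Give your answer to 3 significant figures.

Directly: v = fλ.
f = 29100 Hz; λ = 6.08 in = 0.1544 m.
v = 4494 m/s

4490 m/s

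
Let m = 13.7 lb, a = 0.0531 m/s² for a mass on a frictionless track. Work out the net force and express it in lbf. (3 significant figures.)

F is given directly by: F = m·a.
m = 13.7 lb = 6.214 kg; a = 0.0531 m/s².
F = 0.3300 N  (the unit combination reduces to kg·m/s² = N)
0.3300 N × (1 lbf / 4.448 N) = 0.07418 lbf

0.0742 lbf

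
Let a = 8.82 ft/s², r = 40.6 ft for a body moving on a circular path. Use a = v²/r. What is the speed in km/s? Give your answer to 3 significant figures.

Rearranging a = v²/r for v: v = √(a·r).
a = 8.82 ft/s² = 2.688 m/s²; r = 40.6 ft = 12.37 m.
v = 5.768 m/s
5.768 m/s × (1 km/s / 1000 m/s) = 0.005768 km/s

0.00577 km/s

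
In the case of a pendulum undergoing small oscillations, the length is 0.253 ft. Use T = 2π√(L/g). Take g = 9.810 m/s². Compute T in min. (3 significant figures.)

0.00928 min

T is given directly by: T = 2π√(L/g).
L = 0.253 ft = 0.07711 m; g = 9.810 m/s².
T = 0.5571 s
0.5571 s × (1 min / 60.00 s) = 0.009285 min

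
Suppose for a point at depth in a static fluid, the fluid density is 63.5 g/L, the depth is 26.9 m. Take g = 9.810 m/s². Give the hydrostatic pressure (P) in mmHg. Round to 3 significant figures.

126 mmHg

Directly: P = ρgh.
ρ = 63.5 g/L = 63.50 kg/m³; h = 26.9 m; g = 9.810 m/s².
P = 16757 Pa  (the unit combination reduces to kg/(m·s²) = Pa)
16757 Pa × (1 mmHg / 133.3 Pa) = 125.7 mmHg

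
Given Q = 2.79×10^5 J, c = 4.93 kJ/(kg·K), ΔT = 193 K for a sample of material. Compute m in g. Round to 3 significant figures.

293 g

Solving Q = m·c·ΔT for m: m = Q/(c·ΔT).
Q = 2.79×10^5 J; c = 4.93 kJ/(kg·K) = 4930 J/(kg·K); ΔT = 193 K.
m = 0.2932 kg
0.2932 kg × (1 g / 0.001000 kg) = 293.2 g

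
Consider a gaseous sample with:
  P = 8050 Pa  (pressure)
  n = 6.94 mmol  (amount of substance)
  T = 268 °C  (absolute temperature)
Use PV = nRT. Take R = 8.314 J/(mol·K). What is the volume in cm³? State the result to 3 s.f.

3880 cm³

Rearranging: V = nRT/P.
P = 8050 Pa; n = 6.94 mmol = 0.006940 mol; T = 268 °C = 541.1 K; R = 8.314 J/(mol·K).
V = 0.003879 m³
0.003879 m³ × (1 cm³ / 1.000×10^-6 m³) = 3879 cm³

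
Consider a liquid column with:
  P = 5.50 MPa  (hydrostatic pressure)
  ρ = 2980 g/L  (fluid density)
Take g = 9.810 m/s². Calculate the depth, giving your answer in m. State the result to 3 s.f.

Solving P = ρ·g·h for h: h = P/(ρ·g).
P = 5.50 MPa = 5.500×10^6 Pa; ρ = 2980 g/L = 2980 kg/m³; g = 9.810 m/s².
h = 188.1 m

188 m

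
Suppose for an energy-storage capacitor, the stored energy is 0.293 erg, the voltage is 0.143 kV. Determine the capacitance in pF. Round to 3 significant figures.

2.87 pF

Rearranging: C = 2E/V².
E = 0.293 erg = 2.930×10^-8 J; V = 0.143 kV = 143.0 V.
C = 2.866×10^-12 F
2.866×10^-12 F × (1 pF / 1.000×10^-12 F) = 2.866 pF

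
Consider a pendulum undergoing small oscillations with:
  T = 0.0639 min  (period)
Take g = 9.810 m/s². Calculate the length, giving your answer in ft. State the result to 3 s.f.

Solving T = 2π√(L/g) for L: L = g·(T/2π)².
T = 0.0639 min = 3.834 s; g = 9.810 m/s².
L = 3.653 m
3.653 m × (1 ft / 0.3048 m) = 11.98 ft

12.0 ft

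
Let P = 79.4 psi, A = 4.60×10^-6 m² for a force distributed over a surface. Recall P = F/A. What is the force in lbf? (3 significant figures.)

0.566 lbf

Rearranging: F = P·A.
P = 79.4 psi = 5.474×10^5 Pa; A = 4.60×10^-6 m².
F = 2.518 N
2.518 N × (1 lbf / 4.448 N) = 0.5661 lbf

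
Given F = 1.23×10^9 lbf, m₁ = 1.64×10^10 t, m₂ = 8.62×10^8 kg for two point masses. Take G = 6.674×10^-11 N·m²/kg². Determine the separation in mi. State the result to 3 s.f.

0.00816 mi

Rearranging F = G·m₁·m₂/r² for r: r = √(G·m₁m₂/F).
F = 1.23×10^9 lbf = 5.471×10^9 N; m₁ = 1.64×10^10 t = 1.640×10^13 kg; m₂ = 8.62×10^8 kg; G = 6.674×10^-11 N·m²/kg².
r = 13.13 m
13.13 m × (1 mi / 1609 m) = 0.008160 mi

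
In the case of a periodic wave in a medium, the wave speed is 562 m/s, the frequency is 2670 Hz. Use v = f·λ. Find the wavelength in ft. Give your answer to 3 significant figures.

Rearranging: λ = v/f.
v = 562 m/s; f = 2670 Hz.
λ = 0.2105 m
0.2105 m × (1 ft / 0.3048 m) = 0.6906 ft

0.691 ft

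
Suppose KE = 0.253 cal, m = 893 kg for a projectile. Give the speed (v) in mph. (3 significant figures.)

0.109 mph

Solving KE = ½mv² for v: v = √(2·KE/m).
KE = 0.253 cal = 1.059 J; m = 893 kg.
v = 0.04869 m/s
0.04869 m/s × (1 mph / 0.4470 m/s) = 0.1089 mph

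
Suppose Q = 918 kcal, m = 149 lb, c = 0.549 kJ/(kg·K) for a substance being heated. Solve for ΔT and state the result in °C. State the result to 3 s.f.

Rearranging Q = m·c·ΔT for ΔT: ΔT = Q/(m·c).
Q = 918 kcal = 3.841×10^6 J; m = 149 lb = 67.59 kg; c = 0.549 kJ/(kg·K) = 549.0 J/(kg·K).
ΔT = 103.5 K
Since 1 °C = 1 K, 103.5 °C.

104 °C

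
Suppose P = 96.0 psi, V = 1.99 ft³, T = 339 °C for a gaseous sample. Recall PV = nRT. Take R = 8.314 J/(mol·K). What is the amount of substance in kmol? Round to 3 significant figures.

From the ideal-gas law: n = PV/(RT).
P = 96.0 psi = 6.619×10^5 Pa; V = 1.99 ft³ = 0.05635 m³; T = 339 °C = 612.1 K; R = 8.314 J/(mol·K).
n = 7.329 mol
7.329 mol × (1 kmol / 1000 mol) = 0.007329 kmol

0.00733 kmol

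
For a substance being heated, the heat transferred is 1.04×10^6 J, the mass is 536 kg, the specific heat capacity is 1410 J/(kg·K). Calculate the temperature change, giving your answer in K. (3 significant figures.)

1.38 K

Rearranging: ΔT = Q/(m·c).
Q = 1.04×10^6 J; m = 536 kg; c = 1410 J/(kg·K).
ΔT = 1.376 K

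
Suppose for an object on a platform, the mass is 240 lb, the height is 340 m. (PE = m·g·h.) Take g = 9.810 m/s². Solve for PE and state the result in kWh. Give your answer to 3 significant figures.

0.101 kWh

PE is given directly by: PE = mgh.
m = 240 lb = 108.9 kg; h = 340 m; g = 9.810 m/s².
PE = 3.631×10^5 J  (the unit combination reduces to kg·m²/s² = J)
3.631×10^5 J × (1 kWh / 3.600×10^6 J) = 0.1009 kWh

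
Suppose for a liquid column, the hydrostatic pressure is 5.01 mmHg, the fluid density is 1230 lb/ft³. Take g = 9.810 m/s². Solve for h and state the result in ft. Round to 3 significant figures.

0.0113 ft

Rearranging P = ρ·g·h for h: h = P/(ρ·g).
P = 5.01 mmHg = 667.9 Pa; ρ = 1230 lb/ft³ = 19703 kg/m³; g = 9.810 m/s².
h = 0.003456 m
0.003456 m × (1 ft / 0.3048 m) = 0.01134 ft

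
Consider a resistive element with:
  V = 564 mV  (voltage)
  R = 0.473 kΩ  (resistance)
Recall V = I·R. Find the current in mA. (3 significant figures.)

From Ohm's law: I = V/R.
V = 564 mV = 0.5640 V; R = 0.473 kΩ = 473.0 Ω.
I = 0.001192 A
0.001192 A × (1 mA / 0.001000 A) = 1.192 mA

1.19 mA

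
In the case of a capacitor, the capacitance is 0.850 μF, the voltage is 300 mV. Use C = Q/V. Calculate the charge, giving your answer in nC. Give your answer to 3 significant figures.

Rearranging: Q = CV.
C = 0.850 μF = 8.500×10^-7 F; V = 300 mV = 0.3000 V.
Q = 2.550×10^-7 C  (the unit combination reduces to A·s = C)
2.550×10^-7 C × (1 nC / 1.000×10^-9 C) = 255.0 nC

255 nC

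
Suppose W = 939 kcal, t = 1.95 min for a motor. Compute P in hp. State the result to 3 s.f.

Directly: P = W/t.
W = 939 kcal = 3.929×10^6 J; t = 1.95 min = 117.0 s.
P = 33579 W  (the unit combination reduces to kg·m²/s³ = W)
33579 W × (1 hp / 745.7 W) = 45.03 hp

45.0 hp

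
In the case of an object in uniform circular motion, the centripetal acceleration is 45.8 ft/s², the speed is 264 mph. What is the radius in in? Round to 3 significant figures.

39300 in

Rearranging: r = v²/a.
a = 45.8 ft/s² = 13.96 m/s²; v = 264 mph = 118.0 m/s.
r = 997.7 m
997.7 m × (1 in / 0.02540 m) = 39281 in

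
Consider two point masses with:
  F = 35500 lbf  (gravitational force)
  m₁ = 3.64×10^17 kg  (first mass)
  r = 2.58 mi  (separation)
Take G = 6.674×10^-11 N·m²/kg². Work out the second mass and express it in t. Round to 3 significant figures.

112 t

Solving F = G·m₁·m₂/r² for m₂: m₂ = F·r²/(G·m₁).
F = 35500 lbf = 1.579×10^5 N; m₁ = 3.64×10^17 kg; r = 2.58 mi = 4152 m; G = 6.674×10^-11 N·m²/kg².
m₂ = 1.121×10^5 kg
1.121×10^5 kg × (1 t / 1000 kg) = 112.1 t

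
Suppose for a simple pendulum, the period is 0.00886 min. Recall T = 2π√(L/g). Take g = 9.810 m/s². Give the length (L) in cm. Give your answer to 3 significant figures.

7.02 cm

Rearranging: L = g·(T/2π)².
T = 0.00886 min = 0.5316 s; g = 9.810 m/s².
L = 0.07022 m
0.07022 m × (1 cm / 0.01000 m) = 7.022 cm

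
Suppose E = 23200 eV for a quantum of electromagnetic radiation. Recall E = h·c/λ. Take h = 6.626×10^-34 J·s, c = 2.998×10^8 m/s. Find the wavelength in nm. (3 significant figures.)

0.0534 nm

Rearranging E = h·c/λ for λ: λ = hc/E.
E = 23200 eV = 3.717×10^-15 J; h = 6.626×10^-34 J·s; c = 2.998×10^8 m/s.
λ = 5.344×10^-11 m
5.344×10^-11 m × (1 nm / 1.000×10^-9 m) = 0.05344 nm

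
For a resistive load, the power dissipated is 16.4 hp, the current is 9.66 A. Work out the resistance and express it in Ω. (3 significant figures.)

Rearranging: R = P/I².
P = 16.4 hp = 12229 W; I = 9.66 A.
R = 131.1 Ω

131 Ω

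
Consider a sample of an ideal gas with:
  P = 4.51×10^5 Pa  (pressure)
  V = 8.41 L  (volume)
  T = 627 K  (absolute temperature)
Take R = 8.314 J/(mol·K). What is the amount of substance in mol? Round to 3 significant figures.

0.728 mol

Rearranging: n = PV/(RT).
P = 4.51×10^5 Pa; V = 8.41 L = 0.008410 m³; T = 627 K; R = 8.314 J/(mol·K).
n = 0.7276 mol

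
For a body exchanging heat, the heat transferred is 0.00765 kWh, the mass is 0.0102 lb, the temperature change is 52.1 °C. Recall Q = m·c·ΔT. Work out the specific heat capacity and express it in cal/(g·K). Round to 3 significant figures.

Solving Q = m·c·ΔT for c: c = Q/(m·ΔT).
Q = 0.00765 kWh = 27540 J; m = 0.0102 lb = 0.004627 kg; ΔT = 52.1 °C = 52.10 K.
c = 1.143×10^5 J/(kg·K)
1.143×10^5 J/(kg·K) × (1 cal/(g·K) / 4184 J/(kg·K)) = 27.31 cal/(g·K)

27.3 cal/(g·K)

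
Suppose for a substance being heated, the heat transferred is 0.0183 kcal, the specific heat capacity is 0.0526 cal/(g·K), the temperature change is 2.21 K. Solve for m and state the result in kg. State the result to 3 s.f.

Solving Q = m·c·ΔT for m: m = Q/(c·ΔT).
Q = 0.0183 kcal = 76.57 J; c = 0.0526 cal/(g·K) = 220.1 J/(kg·K); ΔT = 2.21 K.
m = 0.1574 kg

0.157 kg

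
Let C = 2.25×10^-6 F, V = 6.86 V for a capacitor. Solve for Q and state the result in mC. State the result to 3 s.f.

Solving C = Q/V for Q: Q = CV.
C = 2.25×10^-6 F; V = 6.86 V.
Q = 1.543×10^-5 C
1.543×10^-5 C × (1 mC / 0.001000 C) = 0.01544 mC

0.0154 mC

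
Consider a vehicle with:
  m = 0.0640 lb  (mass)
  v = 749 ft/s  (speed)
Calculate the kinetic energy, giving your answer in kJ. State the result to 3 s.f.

0.757 kJ

KE is given directly by: KE = ½mv².
m = 0.0640 lb = 0.02903 kg; v = 749 ft/s = 228.3 m/s.
KE = 756.5 J  (the unit combination reduces to kg·m²/s² = J)
756.5 J × (1 kJ / 1000 J) = 0.7565 kJ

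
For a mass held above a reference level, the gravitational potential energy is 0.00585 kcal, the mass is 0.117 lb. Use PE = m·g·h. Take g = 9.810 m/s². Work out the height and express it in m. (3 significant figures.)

47.0 m

Rearranging PE = m·g·h for h: h = PE/(m·g).
PE = 0.00585 kcal = 24.48 J; m = 0.117 lb = 0.05307 kg; g = 9.810 m/s².
h = 47.01 m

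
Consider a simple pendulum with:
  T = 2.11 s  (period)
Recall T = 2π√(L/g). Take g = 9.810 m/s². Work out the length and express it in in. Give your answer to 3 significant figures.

Rearranging: L = g·(T/2π)².
T = 2.11 s; g = 9.810 m/s².
L = 1.106 m
1.106 m × (1 in / 0.02540 m) = 43.56 in

43.6 in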